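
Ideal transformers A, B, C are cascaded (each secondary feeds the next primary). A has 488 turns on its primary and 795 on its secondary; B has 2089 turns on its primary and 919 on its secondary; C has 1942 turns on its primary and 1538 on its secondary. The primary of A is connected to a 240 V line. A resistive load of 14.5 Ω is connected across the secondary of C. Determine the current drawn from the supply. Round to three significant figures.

Secondary of A: V = 240.00 × 795/488 = 390.98 V.
Secondary of B: V = 390.98 × 919/2089 = 172.00 V.
Secondary of C: V = 172.00 × 1538/1942 = 136.22 V.
I_load = 136.22/14.5 = 9.3945 A, so P_out = 136.22 × 9.3945 = 1279.7 W.
All ideal ⇒ P_in = P_out, so I_supply = 1279.7/240 = 5.33 A.

I_supply ≈ 5.33 A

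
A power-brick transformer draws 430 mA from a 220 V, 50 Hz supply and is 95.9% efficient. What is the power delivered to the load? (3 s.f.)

P_out ≈ 90.7 W

P_in = V_in I_in = 220 × 0.430 = 94.600 W.
P_out = η P_in = 0.959 × 94.600 = 90.7 W.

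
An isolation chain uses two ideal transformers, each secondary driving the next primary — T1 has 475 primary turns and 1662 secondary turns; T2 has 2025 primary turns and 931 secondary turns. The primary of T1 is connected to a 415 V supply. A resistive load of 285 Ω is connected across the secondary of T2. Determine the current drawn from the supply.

I_supply ≈ 3.77 A

Secondary of T1: V = 415.00 × 1662/475 = 1452.1 V.
Secondary of T2: V = 1452.1 × 931/2025 = 667.59 V.
I_load = 667.59/285 = 2.3424 A, so P_out = 667.59 × 2.3424 = 1563.8 W.
All ideal ⇒ P_in = P_out, so I_supply = 1563.8/415 = 3.77 A.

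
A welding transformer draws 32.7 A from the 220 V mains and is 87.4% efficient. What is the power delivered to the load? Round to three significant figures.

P_in = V_p I_p = 220 × 32.7 = 7194.0 W.
P_out = η P_in = 0.874 × 7194.0 = 6290 W.

P_out ≈ 6290 W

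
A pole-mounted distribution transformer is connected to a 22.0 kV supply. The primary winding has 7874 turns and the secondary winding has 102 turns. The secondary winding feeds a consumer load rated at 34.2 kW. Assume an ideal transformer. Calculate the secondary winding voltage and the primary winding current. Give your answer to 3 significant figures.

V_s = V_p × N_s/N_p = 22000 × 102/7874 = 284.99 V.
I_s = P/V_s = 34200/284.99 = 120.00 A.
I_p = I_s × N_s/N_p = 120.00 × 102/7874 = 1.55 A.

V_s ≈ 285 V, I_p ≈ 1.55 A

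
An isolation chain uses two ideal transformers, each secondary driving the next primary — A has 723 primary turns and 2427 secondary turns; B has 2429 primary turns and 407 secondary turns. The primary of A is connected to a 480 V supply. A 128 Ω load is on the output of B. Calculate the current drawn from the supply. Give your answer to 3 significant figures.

After A: V = 480.00 × 2427/723 = 1611.3 V.
After B: V = 1611.3 × 407/2429 = 269.98 V.
I_load = 269.98/128 = 2.1093 A, so P_out = 269.98 × 2.1093 = 569.47 W.
All ideal ⇒ P_in = P_out, so I_supply = 569.47/480 = 1.19 A.

I_supply ≈ 1.19 A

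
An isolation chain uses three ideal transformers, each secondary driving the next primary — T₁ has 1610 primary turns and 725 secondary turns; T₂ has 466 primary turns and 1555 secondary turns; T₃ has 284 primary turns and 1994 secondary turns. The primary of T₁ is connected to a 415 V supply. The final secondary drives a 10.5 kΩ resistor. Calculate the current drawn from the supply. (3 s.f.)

After T₁: V = 415.00 × 725/1610 = 186.88 V.
After T₂: V = 186.88 × 1555/466 = 623.60 V.
After T₃: V = 623.60 × 1994/284 = 4378.4 V.
I_load = 4378.4/10500 = 0.41699 A, so P_out = 4378.4 × 0.41699 = 1825.7 W.
All ideal ⇒ P_in = P_out, so I_supply = 1825.7/415 = 4.40 A.

I_supply ≈ 4.40 A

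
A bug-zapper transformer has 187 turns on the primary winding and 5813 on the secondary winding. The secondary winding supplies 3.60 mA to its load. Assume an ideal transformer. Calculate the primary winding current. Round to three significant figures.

For an ideal transformer I_p/I_s = N_s/N_p, so I_p = 0.00360 × 5813/187 = 0.112 A.

I_p ≈ 0.112 A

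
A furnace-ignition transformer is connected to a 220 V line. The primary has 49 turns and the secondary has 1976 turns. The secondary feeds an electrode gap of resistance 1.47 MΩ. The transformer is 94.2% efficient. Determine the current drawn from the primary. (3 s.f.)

I_p ≈ 0.258 A

V_s = 220 × 1976/49 = 8871.8 V.
I_s = V_s/R = 8871.8/(1.47×10^6) = 0.0060353 A.
P_out = V_s I_s = 8871.8 × 0.0060353 = 53.544 W.
P_in = P_out/η = 53.544/0.942 = 56.841 W.
I_p = P_in/V_p = 56.841/220 = 0.258 A.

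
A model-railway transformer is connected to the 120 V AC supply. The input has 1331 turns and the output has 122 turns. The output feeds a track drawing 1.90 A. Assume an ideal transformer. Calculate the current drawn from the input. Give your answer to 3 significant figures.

For an ideal transformer I_in N_in = I_out N_out, so I_in = 1.90 × 122/1331 = 0.174 A.

I_in ≈ 0.174 A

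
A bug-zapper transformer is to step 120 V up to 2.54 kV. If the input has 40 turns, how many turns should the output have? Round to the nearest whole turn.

N_out/N_in = V_out/V_in, so N_out = 40 × 2540/120 = 846.7 ≈ 847 turns.

N_out = 847 turns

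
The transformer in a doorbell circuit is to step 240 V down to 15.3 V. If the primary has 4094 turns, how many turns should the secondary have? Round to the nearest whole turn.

N_s = 261 turns

N_s/N_p = V_s/V_p, so N_s = 4094 × 15.3/240 = 261.0 ≈ 261 turns.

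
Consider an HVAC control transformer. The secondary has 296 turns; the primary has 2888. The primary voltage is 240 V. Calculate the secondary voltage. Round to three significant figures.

V_s/V_p = N_s/N_p, so V_s = 240 × 296/2888 = 24.6 V.

V_s ≈ 24.6 V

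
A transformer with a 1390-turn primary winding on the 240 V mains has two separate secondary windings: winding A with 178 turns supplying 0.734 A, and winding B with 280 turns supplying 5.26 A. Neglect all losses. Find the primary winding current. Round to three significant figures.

I_p ≈ 1.15 A

V_A = 240 × 178/1390 = 30.734 V; V_B = 240 × 280/1390 = 48.345 V.
P_out = V_A I_A + V_B I_B = 30.734×0.734 + 48.345×5.26 = 22.559 + 254.30 = 276.86 W.
Ideal ⇒ P_in = P_out, so I_p = P_out/V_p = 276.86/240 = 1.15 A.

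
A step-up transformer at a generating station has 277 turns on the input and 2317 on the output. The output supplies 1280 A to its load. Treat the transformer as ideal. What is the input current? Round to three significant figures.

For an ideal transformer I_in/I_out = N_out/N_in, so I_in = 1280 × 2317/277 = 10700 A.

I_in ≈ 10700 A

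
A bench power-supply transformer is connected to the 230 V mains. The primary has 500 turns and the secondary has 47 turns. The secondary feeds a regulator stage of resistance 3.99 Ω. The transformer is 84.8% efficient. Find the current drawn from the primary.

V_s = 230 × 47/500 = 21.620 V.
I_s = V_s/R = 21.620/3.99 = 5.4185 A.
P_out = V_s I_s = 21.620 × 5.4185 = 117.15 W.
P_in = P_out/η = 117.15/0.848 = 138.15 W.
I_p = P_in/V_p = 138.15/230 = 0.601 A.

I_p ≈ 0.601 A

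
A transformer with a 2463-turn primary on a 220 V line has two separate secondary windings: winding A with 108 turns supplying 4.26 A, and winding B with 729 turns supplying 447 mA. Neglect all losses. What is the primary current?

V_A = 220 × 108/2463 = 9.6468 V; V_B = 220 × 729/2463 = 65.116 V.
P_out = V_A I_A + V_B I_B = 9.6468×4.26 + 65.116×0.447 = 41.095 + 29.107 = 70.202 W.
Ideal ⇒ P_in = P_out, so I_p = P_out/V_p = 70.202/220 = 0.319 A.

I_p ≈ 0.319 A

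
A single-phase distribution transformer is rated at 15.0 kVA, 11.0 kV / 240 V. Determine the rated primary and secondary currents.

I_p = S/V_p = 15000/11000 = 1.36 A.
I_s = S/V_s = 15000/240 = 62.5 A.

I_p ≈ 1.36 A, I_s ≈ 62.5 A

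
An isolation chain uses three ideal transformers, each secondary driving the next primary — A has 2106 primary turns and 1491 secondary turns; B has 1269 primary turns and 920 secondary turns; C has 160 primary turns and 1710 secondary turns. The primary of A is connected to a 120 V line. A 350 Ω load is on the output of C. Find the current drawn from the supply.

I_supply ≈ 10.3 A

After A: V = 120.00 × 1491/2106 = 84.957 V.
After B: V = 84.957 × 920/1269 = 61.592 V.
After C: V = 61.592 × 1710/160 = 658.27 V.
I_load = 658.27/350 = 1.8808 A, so P_out = 658.27 × 1.8808 = 1238.0 W.
All ideal ⇒ P_in = P_out, so I_supply = 1238.0/120 = 10.3 A.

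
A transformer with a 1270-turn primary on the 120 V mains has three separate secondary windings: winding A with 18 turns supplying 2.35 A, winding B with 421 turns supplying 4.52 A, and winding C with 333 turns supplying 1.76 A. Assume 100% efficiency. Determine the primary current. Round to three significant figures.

I_p ≈ 1.99 A

V_A = 120 × 18/1270 = 1.7008 V; V_B = 120 × 421/1270 = 39.780 V; V_C = 120 × 333/1270 = 31.465 V.
P_out = V_A I_A + V_B I_B + V_C I_C = 1.7008×2.35 + 39.780×4.52 + 31.465×1.76 = 3.9969 + 179.80 + 55.378 = 239.18 W.
Ideal ⇒ P_in = P_out, so I_p = P_out/V_p = 239.18/120 = 1.99 A.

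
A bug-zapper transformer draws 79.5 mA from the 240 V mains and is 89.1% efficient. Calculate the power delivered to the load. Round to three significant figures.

P_out ≈ 17.0 W

P_in = V_p I_p = 240 × 0.0795 = 19.080 W.
P_out = η P_in = 0.891 × 19.080 = 17.0 W.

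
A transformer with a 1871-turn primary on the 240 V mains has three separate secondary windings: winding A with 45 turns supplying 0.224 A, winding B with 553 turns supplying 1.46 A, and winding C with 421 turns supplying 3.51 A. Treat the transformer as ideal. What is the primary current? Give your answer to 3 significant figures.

I_p ≈ 1.23 A

V_A = 240 × 45/1871 = 5.7723 V; V_B = 240 × 553/1871 = 70.935 V; V_C = 240 × 421/1871 = 54.003 V.
P_out = V_A I_A + V_B I_B + V_C I_C = 5.7723×0.224 + 70.935×1.46 + 54.003×3.51 = 1.2930 + 103.57 + 189.55 = 294.41 W.
Ideal ⇒ P_in = P_out, so I_p = P_out/V_p = 294.41/240 = 1.23 A.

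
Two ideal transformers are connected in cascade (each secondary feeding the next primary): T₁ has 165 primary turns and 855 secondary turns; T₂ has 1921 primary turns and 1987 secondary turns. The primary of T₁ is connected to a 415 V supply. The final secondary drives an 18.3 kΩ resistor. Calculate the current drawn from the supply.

I_supply ≈ 0.651 A

After T₁: V = 415.00 × 855/165 = 2150.5 V.
After T₂: V = 2150.5 × 1987/1921 = 2224.3 V.
I_load = 2224.3/18300 = 0.12155 A, so P_out = 2224.3 × 0.12155 = 270.36 W.
All ideal ⇒ P_in = P_out, so I_supply = 270.36/415 = 0.651 A.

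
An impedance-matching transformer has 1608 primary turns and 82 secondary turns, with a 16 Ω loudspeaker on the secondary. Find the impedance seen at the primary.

Z_p = (N_p/N_s)² × Z_s = (1608/82)² × 16 = 6150 Ω.

Z_p ≈ 6150 Ω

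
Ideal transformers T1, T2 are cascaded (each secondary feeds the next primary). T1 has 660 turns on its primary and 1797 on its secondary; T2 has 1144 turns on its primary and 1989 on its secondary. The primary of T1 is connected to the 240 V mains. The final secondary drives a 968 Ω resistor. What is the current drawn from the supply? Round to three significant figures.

I_supply ≈ 5.56 A

After T1: V = 240.00 × 1797/660 = 653.45 V.
After T2: V = 653.45 × 1989/1144 = 1136.1 V.
I_load = 1136.1/968 = 1.1737 A, so P_out = 1136.1 × 1.1737 = 1333.4 W.
All ideal ⇒ P_in = P_out, so I_supply = 1333.4/240 = 5.56 A.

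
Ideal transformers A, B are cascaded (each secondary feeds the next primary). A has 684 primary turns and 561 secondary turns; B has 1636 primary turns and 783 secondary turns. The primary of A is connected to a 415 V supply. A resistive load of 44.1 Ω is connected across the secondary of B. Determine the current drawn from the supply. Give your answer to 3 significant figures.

Secondary of A: V = 415.00 × 561/684 = 340.37 V.
Secondary of B: V = 340.37 × 783/1636 = 162.90 V.
I_load = 162.90/44.1 = 3.6940 A, so P_out = 162.90 × 3.6940 = 601.77 W.
All ideal ⇒ P_in = P_out, so I_supply = 601.77/415 = 1.45 A.

I_supply ≈ 1.45 A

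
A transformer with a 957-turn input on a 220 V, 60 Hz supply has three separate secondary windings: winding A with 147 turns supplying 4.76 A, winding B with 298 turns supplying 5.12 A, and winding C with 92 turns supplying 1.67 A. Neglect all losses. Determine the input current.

V_A = 220 × 147/957 = 33.793 V; V_B = 220 × 298/957 = 68.506 V; V_C = 220 × 92/957 = 21.149 V.
P_out = V_A I_A + V_B I_B + V_C I_C = 33.793×4.76 + 68.506×5.12 + 21.149×1.67 = 160.86 + 350.75 + 35.320 = 546.92 W.
Ideal ⇒ P_in = P_out, so I_in = P_out/V_in = 546.92/220 = 2.49 A.

I_in ≈ 2.49 A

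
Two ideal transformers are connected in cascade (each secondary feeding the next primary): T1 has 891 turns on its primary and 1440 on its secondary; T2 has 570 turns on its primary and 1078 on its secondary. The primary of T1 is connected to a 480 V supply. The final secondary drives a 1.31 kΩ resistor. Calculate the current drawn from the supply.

Secondary of T1: V = 480.00 × 1440/891 = 775.76 V.
Secondary of T2: V = 775.76 × 1078/570 = 1467.1 V.
I_load = 1467.1/1310 = 1.1200 A, so P_out = 1467.1 × 1.1200 = 1643.1 W.
All ideal ⇒ P_in = P_out, so I_supply = 1643.1/480 = 3.42 A.

I_supply ≈ 3.42 A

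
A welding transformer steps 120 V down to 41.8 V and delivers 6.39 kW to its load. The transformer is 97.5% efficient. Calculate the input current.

P_in = P_out/η = 6390/0.975 = 6553.8 W.
I_in = P_in/V_in = 6553.8/120 = 54.6 A.

I_in ≈ 54.6 A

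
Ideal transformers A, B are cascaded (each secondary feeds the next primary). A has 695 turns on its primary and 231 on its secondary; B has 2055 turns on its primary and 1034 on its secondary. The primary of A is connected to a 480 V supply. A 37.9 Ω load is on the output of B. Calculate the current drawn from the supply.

After A: V = 480.00 × 231/695 = 159.54 V.
After B: V = 159.54 × 1034/2055 = 80.274 V.
I_load = 80.274/37.9 = 2.1181 A, so P_out = 80.274 × 2.1181 = 170.03 W.
All ideal ⇒ P_in = P_out, so I_supply = 170.03/480 = 0.354 A.

I_supply ≈ 0.354 A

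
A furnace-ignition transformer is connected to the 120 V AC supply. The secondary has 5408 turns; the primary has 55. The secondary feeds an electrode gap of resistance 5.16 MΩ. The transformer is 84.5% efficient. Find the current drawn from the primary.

V_s = 120 × 5408/55 = 11799 V.
I_s = V_s/R = 11799/(5.16×10^6) = 0.0022867 A.
P_out = V_s I_s = 11799 × 0.0022867 = 26.981 W.
P_in = P_out/η = 26.981/0.845 = 31.930 W.
I_p = P_in/V_p = 31.930/120 = 0.266 A.

I_p ≈ 0.266 A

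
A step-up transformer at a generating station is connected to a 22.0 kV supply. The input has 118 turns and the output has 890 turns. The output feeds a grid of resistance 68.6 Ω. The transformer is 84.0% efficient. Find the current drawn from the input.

I_in ≈ 21700 A

V_out = 22000 × 890/118 = 165930 V.
I_out = V_out/R = 165930/68.6 = 2418.8 A.
P_out = V_out I_out = 165930 × 2418.8 = 4.0136×10^8 W.
P_in = P_out/η = 4.0136×10^8/0.840 = 4.7781×10^8 W.
I_in = P_in/V_in = 4.7781×10^8/22000 = 21700 A.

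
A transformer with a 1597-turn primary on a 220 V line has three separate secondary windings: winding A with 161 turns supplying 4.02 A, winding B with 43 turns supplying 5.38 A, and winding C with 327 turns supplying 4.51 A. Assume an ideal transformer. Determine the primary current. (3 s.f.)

I_p ≈ 1.47 A

V_A = 220 × 161/1597 = 22.179 V; V_B = 220 × 43/1597 = 5.9236 V; V_C = 220 × 327/1597 = 45.047 V.
P_out = V_A I_A + V_B I_B + V_C I_C = 22.179×4.02 + 5.9236×5.38 + 45.047×4.51 = 89.160 + 31.869 + 203.16 = 324.19 W.
Ideal ⇒ P_in = P_out, so I_p = P_out/V_p = 324.19/220 = 1.47 A.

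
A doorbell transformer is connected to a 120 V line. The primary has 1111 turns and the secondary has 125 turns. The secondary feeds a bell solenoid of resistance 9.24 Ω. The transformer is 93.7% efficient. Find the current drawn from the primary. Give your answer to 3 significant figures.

I_p ≈ 0.175 A

V_s = 120 × 125/1111 = 13.501 V.
I_s = V_s/R = 13.501/9.24 = 1.4612 A.
P_out = V_s I_s = 13.501 × 1.4612 = 19.728 W.
P_in = P_out/η = 19.728/0.937 = 21.054 W.
I_p = P_in/V_p = 21.054/120 = 0.175 A.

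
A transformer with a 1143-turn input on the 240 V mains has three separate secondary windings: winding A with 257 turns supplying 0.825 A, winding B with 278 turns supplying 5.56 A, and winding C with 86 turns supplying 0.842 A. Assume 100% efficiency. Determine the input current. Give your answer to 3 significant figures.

V_A = 240 × 257/1143 = 53.963 V; V_B = 240 × 278/1143 = 58.373 V; V_C = 240 × 86/1143 = 18.058 V.
P_out = V_A I_A + V_B I_B + V_C I_C = 53.963×0.825 + 58.373×5.56 + 18.058×0.842 = 44.520 + 324.55 + 15.205 = 384.28 W.
Ideal ⇒ P_in = P_out, so I_in = P_out/V_in = 384.28/240 = 1.60 A.

I_in ≈ 1.60 A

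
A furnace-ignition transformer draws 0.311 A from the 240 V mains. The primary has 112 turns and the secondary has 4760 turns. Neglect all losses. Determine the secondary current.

I_s ≈ 0.00732 A

I_s/I_p = N_p/N_s, so I_s = 0.311 × 112/4760 = 0.00732 A.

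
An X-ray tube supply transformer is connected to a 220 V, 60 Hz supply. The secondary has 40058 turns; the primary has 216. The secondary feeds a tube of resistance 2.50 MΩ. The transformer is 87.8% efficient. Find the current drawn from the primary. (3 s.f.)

I_p ≈ 3.45 A

V_s = 220 × 40058/216 = 40800 V.
I_s = V_s/R = 40800/(2.50×10^6) = 0.016320 A.
P_out = V_s I_s = 40800 × 0.016320 = 665.85 W.
P_in = P_out/η = 665.85/0.878 = 758.37 W.
I_p = P_in/V_p = 758.37/220 = 3.45 A.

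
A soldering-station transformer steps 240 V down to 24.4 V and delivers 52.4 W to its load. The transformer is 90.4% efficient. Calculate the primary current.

I_p ≈ 0.242 A

P_in = P_out/η = 52.4/0.904 = 57.965 W.
I_p = P_in/V_p = 57.965/240 = 0.242 A.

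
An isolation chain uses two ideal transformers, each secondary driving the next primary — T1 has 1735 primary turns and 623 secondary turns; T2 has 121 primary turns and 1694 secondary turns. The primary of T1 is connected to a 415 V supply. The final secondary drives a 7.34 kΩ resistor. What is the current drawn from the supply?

I_supply ≈ 1.43 A

After T1: V = 415.00 × 623/1735 = 149.02 V.
After T2: V = 149.02 × 1694/121 = 2086.2 V.
I_load = 2086.2/7340 = 0.28423 A, so P_out = 2086.2 × 0.28423 = 592.97 W.
All ideal ⇒ P_in = P_out, so I_supply = 592.97/415 = 1.43 A.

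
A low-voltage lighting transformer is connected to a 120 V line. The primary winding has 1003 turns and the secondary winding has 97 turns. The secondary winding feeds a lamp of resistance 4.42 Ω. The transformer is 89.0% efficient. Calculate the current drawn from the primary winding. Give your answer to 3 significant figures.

I_p ≈ 0.285 A

V_s = 120 × 97/1003 = 11.605 V.
I_s = V_s/R = 11.605/4.42 = 2.6256 A.
P_out = V_s I_s = 11.605 × 2.6256 = 30.471 W.
P_in = P_out/η = 30.471/0.890 = 34.237 W.
I_p = P_in/V_p = 34.237/120 = 0.285 A.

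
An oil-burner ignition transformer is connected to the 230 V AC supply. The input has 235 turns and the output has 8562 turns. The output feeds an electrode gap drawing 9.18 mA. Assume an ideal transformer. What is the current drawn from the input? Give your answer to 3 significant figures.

For an ideal transformer I_in N_in = I_out N_out, so I_in = 0.00918 × 8562/235 = 0.334 A.

I_in ≈ 0.334 A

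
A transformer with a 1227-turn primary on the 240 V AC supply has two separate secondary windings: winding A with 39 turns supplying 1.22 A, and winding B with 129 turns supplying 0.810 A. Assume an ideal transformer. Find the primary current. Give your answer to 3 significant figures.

I_p ≈ 0.124 A

V_A = 240 × 39/1227 = 7.6284 V; V_B = 240 × 129/1227 = 25.232 V.
P_out = V_A I_A + V_B I_B = 7.6284×1.22 + 25.232×0.810 = 9.3066 + 20.438 = 29.745 W.
Ideal ⇒ P_in = P_out, so I_p = P_out/V_p = 29.745/240 = 0.124 A.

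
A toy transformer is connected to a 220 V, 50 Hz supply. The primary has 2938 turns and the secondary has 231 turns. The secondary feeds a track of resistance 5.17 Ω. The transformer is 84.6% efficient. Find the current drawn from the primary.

V_s = 220 × 231/2938 = 17.297 V.
I_s = V_s/R = 17.297/5.17 = 3.3457 A.
P_out = V_s I_s = 17.297 × 3.3457 = 57.873 W.
P_in = P_out/η = 57.873/0.846 = 68.408 W.
I_p = P_in/V_p = 68.408/220 = 0.311 A.

I_p ≈ 0.311 A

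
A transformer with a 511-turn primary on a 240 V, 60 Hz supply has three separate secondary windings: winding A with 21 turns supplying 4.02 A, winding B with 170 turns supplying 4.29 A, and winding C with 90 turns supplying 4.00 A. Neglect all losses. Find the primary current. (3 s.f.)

I_p ≈ 2.30 A

V_A = 240 × 21/511 = 9.8630 V; V_B = 240 × 170/511 = 79.843 V; V_C = 240 × 90/511 = 42.270 V.
P_out = V_A I_A + V_B I_B + V_C I_C = 9.8630×4.02 + 79.843×4.29 + 42.270×4.00 = 39.649 + 342.53 + 169.08 = 551.26 W.
Ideal ⇒ P_in = P_out, so I_p = P_out/V_p = 551.26/240 = 2.30 A.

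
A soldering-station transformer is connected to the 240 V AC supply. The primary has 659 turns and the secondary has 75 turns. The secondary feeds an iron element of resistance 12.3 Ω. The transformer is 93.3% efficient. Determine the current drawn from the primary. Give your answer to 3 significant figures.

V_s = 240 × 75/659 = 27.314 V.
I_s = V_s/R = 27.314/12.3 = 2.2207 A.
P_out = V_s I_s = 27.314 × 2.2207 = 60.655 W.
P_in = P_out/η = 60.655/0.933 = 65.011 W.
I_p = P_in/V_p = 65.011/240 = 0.271 A.

I_p ≈ 0.271 A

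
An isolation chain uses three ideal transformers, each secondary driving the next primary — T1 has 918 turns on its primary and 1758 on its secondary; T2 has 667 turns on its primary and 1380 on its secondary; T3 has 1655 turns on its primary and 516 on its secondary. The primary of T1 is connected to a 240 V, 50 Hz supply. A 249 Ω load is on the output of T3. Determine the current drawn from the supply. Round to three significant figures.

After T1: V = 240.00 × 1758/918 = 459.61 V.
After T2: V = 459.61 × 1380/667 = 950.91 V.
After T3: V = 950.91 × 516/1655 = 296.48 V.
I_load = 296.48/249 = 1.1907 A, so P_out = 296.48 × 1.1907 = 353.01 W.
All ideal ⇒ P_in = P_out, so I_supply = 353.01/240 = 1.47 A.

I_supply ≈ 1.47 A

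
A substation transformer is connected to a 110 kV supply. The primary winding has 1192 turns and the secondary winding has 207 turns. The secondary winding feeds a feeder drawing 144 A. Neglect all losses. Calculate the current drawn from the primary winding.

I_p ≈ 25.0 A

For an ideal transformer I_p N_p = I_s N_s, so I_p = 144 × 207/1192 = 25.0 A.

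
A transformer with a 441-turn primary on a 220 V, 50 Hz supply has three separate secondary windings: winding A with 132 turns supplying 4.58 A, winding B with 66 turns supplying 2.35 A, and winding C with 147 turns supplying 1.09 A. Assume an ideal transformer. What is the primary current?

V_A = 220 × 132/441 = 65.850 V; V_B = 220 × 66/441 = 32.925 V; V_C = 220 × 147/441 = 73.333 V.
P_out = V_A I_A + V_B I_B + V_C I_C = 65.850×4.58 + 32.925×2.35 + 73.333×1.09 = 301.59 + 77.374 + 79.933 = 458.90 W.
Ideal ⇒ P_in = P_out, so I_p = P_out/V_p = 458.90/220 = 2.09 A.

I_p ≈ 2.09 A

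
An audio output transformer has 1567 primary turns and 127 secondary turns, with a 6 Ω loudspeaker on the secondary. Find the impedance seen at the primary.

Z_p ≈ 913 Ω

Z_p = (N_p/N_s)² × Z_s = (1567/127)² × 6 = 913 Ω.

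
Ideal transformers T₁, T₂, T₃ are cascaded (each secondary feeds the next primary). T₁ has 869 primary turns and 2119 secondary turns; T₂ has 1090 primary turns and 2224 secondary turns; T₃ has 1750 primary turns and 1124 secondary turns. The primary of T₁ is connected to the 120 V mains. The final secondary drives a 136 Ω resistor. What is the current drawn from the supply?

After T₁: V = 120.00 × 2119/869 = 292.61 V.
After T₂: V = 292.61 × 2224/1090 = 597.04 V.
After T₃: V = 597.04 × 1124/1750 = 383.47 V.
I_load = 383.47/136 = 2.8196 A, so P_out = 383.47 × 2.8196 = 1081.2 W.
All ideal ⇒ P_in = P_out, so I_supply = 1081.2/120 = 9.01 A.

I_supply ≈ 9.01 A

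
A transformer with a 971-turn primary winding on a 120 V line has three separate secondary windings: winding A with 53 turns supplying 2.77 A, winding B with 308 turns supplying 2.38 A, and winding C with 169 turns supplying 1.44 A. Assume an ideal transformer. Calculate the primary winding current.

I_p ≈ 1.16 A

V_A = 120 × 53/971 = 6.5499 V; V_B = 120 × 308/971 = 38.064 V; V_C = 120 × 169/971 = 20.886 V.
P_out = V_A I_A + V_B I_B + V_C I_C = 6.5499×2.77 + 38.064×2.38 + 20.886×1.44 = 18.143 + 90.592 + 30.075 = 138.81 W.
Ideal ⇒ P_in = P_out, so I_p = P_out/V_p = 138.81/120 = 1.16 A.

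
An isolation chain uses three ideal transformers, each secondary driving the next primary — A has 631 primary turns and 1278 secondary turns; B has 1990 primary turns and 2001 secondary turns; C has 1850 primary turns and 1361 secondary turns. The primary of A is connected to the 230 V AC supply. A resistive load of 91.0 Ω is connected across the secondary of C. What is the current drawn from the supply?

I_supply ≈ 5.67 A

After A: V = 230.00 × 1278/631 = 465.83 V.
After B: V = 465.83 × 2001/1990 = 468.41 V.
After C: V = 468.41 × 1361/1850 = 344.60 V.
I_load = 344.60/91.0 = 3.7868 A, so P_out = 344.60 × 3.7868 = 1304.9 W.
All ideal ⇒ P_in = P_out, so I_supply = 1304.9/230 = 5.67 A.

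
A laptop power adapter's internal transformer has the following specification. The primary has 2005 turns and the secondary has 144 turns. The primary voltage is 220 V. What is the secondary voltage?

V_s ≈ 15.8 V

V_s/V_p = N_s/N_p, so V_s = 220 × 144/2005 = 15.8 V.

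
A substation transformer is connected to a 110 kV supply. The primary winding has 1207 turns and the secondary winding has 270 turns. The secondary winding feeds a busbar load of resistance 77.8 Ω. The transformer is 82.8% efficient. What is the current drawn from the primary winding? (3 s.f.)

I_p ≈ 85.4 A

V_s = 110000 × 270/1207 = 24606 V.
I_s = V_s/R = 24606/77.8 = 316.28 A.
P_out = V_s I_s = 24606 × 316.28 = 7.7825×10^6 W.
P_in = P_out/η = 7.7825×10^6/0.828 = 9.3991×10^6 W.
I_p = P_in/V_p = 9.3991×10^6/110000 = 85.4 A.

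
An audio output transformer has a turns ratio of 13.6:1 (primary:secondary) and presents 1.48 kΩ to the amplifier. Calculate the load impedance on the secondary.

Z_s ≈ 8.00 Ω

Z_s = Z_p/(N_p/N_s)² = 1480/13.6² = 8.00 Ω.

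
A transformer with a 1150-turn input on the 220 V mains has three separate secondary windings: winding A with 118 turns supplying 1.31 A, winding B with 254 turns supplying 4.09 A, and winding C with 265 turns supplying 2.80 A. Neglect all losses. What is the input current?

I_in ≈ 1.68 A

V_A = 220 × 118/1150 = 22.574 V; V_B = 220 × 254/1150 = 48.591 V; V_C = 220 × 265/1150 = 50.696 V.
P_out = V_A I_A + V_B I_B + V_C I_C = 22.574×1.31 + 48.591×4.09 + 50.696×2.80 = 29.572 + 198.74 + 141.95 = 370.26 W.
Ideal ⇒ P_in = P_out, so I_in = P_out/V_in = 370.26/220 = 1.68 A.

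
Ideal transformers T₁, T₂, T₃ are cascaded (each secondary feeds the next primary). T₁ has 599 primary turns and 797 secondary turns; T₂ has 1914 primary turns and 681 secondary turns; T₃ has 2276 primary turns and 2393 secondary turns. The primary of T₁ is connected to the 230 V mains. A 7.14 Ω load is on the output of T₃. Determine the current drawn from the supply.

I_supply ≈ 7.98 A

After T₁: V = 230.00 × 797/599 = 306.03 V.
After T₂: V = 306.03 × 681/1914 = 108.88 V.
After T₃: V = 108.88 × 2393/2276 = 114.48 V.
I_load = 114.48/7.14 = 16.034 A, so P_out = 114.48 × 16.034 = 1835.6 W.
All ideal ⇒ P_in = P_out, so I_supply = 1835.6/230 = 7.98 A.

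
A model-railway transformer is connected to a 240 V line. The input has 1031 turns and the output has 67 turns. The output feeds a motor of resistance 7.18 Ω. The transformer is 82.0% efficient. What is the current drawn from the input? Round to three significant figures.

I_in ≈ 0.172 A

V_out = 240 × 67/1031 = 15.597 V.
I_out = V_out/R = 15.597/7.18 = 2.1722 A.
P_out = V_out I_out = 15.597 × 2.1722 = 33.879 W.
P_in = P_out/η = 33.879/0.820 = 41.316 W.
I_in = P_in/V_in = 41.316/240 = 0.172 A.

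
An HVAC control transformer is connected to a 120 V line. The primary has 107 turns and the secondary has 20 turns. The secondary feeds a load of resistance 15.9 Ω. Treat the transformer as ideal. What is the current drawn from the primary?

V_s = V_p × N_s/N_p = 120 × 20/107 = 22.430 V.
I_s = V_s/R = 22.430/15.9 = 1.4107 A.
For an ideal transformer I_p N_p = I_s N_s, so I_p = 1.4107 × 20/107 = 0.264 A.

I_p ≈ 0.264 A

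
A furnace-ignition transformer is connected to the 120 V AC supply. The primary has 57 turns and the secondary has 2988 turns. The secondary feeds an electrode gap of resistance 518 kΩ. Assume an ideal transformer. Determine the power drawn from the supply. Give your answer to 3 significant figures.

P ≈ 76.4 W

V_s = V_p × N_s/N_p = 120 × 2988/57 = 6290.5 V.
I_s = V_s/R = 6290.5/518000 = 0.012144 A.
I_p = I_s × N_s/N_p = 0.012144 × 2988/57 = 0.63659 A.
P = V_p I_p = 120 × 0.63659 = 76.4 W.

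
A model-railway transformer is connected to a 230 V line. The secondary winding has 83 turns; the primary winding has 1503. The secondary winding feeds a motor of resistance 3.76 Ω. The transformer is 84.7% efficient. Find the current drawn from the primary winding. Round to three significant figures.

V_s = 230 × 83/1503 = 12.701 V.
I_s = V_s/R = 12.701/3.76 = 3.3780 A.
P_out = V_s I_s = 12.701 × 3.3780 = 42.905 W.
P_in = P_out/η = 42.905/0.847 = 50.655 W.
I_p = P_in/V_p = 50.655/230 = 0.220 A.

I_p ≈ 0.220 A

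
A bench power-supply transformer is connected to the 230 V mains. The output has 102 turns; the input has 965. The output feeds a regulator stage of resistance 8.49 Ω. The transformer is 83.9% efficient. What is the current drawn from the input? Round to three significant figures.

I_in ≈ 0.361 A

V_out = 230 × 102/965 = 24.311 V.
I_out = V_out/R = 24.311/8.49 = 2.8635 A.
P_out = V_out I_out = 24.311 × 2.8635 = 69.614 W.
P_in = P_out/η = 69.614/0.839 = 82.972 W.
I_in = P_in/V_in = 82.972/230 = 0.361 A.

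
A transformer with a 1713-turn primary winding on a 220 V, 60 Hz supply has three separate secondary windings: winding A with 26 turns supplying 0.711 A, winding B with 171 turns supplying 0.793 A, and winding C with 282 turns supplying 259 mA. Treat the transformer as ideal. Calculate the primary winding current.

I_p ≈ 0.133 A

V_A = 220 × 26/1713 = 3.3392 V; V_B = 220 × 171/1713 = 21.961 V; V_C = 220 × 282/1713 = 36.217 V.
P_out = V_A I_A + V_B I_B + V_C I_C = 3.3392×0.711 + 21.961×0.793 + 36.217×0.259 = 2.3742 + 17.415 + 9.3802 = 29.170 W.
Ideal ⇒ P_in = P_out, so I_p = P_out/V_p = 29.170/220 = 0.133 A.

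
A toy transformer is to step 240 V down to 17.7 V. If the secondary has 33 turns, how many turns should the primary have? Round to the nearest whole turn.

N_p/N_s = V_p/V_s, so N_p = 33 × 240/17.7 = 447.5 ≈ 447 turns.

N_p = 447 turns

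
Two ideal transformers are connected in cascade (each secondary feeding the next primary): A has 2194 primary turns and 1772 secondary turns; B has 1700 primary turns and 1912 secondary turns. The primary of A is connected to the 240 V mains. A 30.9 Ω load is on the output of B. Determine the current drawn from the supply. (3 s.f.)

I_supply ≈ 6.41 A

After A: V = 240.00 × 1772/2194 = 193.84 V.
After B: V = 193.84 × 1912/1700 = 218.01 V.
I_load = 218.01/30.9 = 7.0554 A, so P_out = 218.01 × 7.0554 = 1538.1 W.
All ideal ⇒ P_in = P_out, so I_supply = 1538.1/240 = 6.41 A.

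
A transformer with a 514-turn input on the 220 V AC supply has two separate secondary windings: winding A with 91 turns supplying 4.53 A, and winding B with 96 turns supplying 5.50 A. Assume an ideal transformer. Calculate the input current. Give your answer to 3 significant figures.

V_A = 220 × 91/514 = 38.949 V; V_B = 220 × 96/514 = 41.089 V.
P_out = V_A I_A + V_B I_B = 38.949×4.53 + 41.089×5.50 = 176.44 + 225.99 = 402.43 W.
Ideal ⇒ P_in = P_out, so I_in = P_out/V_in = 402.43/220 = 1.83 A.

I_in ≈ 1.83 A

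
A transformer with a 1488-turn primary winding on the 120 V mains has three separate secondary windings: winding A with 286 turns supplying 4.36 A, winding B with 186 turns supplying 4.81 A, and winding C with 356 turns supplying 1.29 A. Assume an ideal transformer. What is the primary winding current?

V_A = 120 × 286/1488 = 23.065 V; V_B = 120 × 186/1488 = 15.000 V; V_C = 120 × 356/1488 = 28.710 V.
P_out = V_A I_A + V_B I_B + V_C I_C = 23.065×4.36 + 15.000×4.81 + 28.710×1.29 = 100.56 + 72.150 + 37.035 = 209.75 W.
Ideal ⇒ P_in = P_out, so I_p = P_out/V_p = 209.75/120 = 1.75 A.

I_p ≈ 1.75 A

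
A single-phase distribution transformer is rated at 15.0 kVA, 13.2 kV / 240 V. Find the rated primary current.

I_p = S/V_p = 15000/13200 = 1.14 A.

I_p ≈ 1.14 A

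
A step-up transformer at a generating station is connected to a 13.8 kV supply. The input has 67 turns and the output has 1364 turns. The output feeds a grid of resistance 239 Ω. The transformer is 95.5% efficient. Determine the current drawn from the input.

I_in ≈ 25100 A

V_out = 13800 × 1364/67 = 280940 V.
I_out = V_out/R = 280940/239 = 1175.5 A.
P_out = V_out I_out = 280940 × 1175.5 = 3.3025×10^8 W.
P_in = P_out/η = 3.3025×10^8/0.955 = 3.4581×10^8 W.
I_in = P_in/V_in = 3.4581×10^8/13800 = 25100 A.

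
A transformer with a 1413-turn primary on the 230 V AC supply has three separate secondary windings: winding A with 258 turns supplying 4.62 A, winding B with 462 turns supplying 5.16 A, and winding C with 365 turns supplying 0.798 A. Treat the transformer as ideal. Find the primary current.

V_A = 230 × 258/1413 = 41.996 V; V_B = 230 × 462/1413 = 75.202 V; V_C = 230 × 365/1413 = 59.413 V.
P_out = V_A I_A + V_B I_B + V_C I_C = 41.996×4.62 + 75.202×5.16 + 59.413×0.798 = 194.02 + 388.04 + 47.411 = 629.47 W.
Ideal ⇒ P_in = P_out, so I_p = P_out/V_p = 629.47/230 = 2.74 A.

I_p ≈ 2.74 A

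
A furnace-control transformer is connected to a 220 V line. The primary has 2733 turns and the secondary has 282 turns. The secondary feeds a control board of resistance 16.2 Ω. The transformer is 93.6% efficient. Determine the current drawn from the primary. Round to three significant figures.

V_s = 220 × 282/2733 = 22.700 V.
I_s = V_s/R = 22.700/16.2 = 1.4013 A.
P_out = V_s I_s = 22.700 × 1.4013 = 31.809 W.
P_in = P_out/η = 31.809/0.936 = 33.984 W.
I_p = P_in/V_p = 33.984/220 = 0.154 A.

I_p ≈ 0.154 A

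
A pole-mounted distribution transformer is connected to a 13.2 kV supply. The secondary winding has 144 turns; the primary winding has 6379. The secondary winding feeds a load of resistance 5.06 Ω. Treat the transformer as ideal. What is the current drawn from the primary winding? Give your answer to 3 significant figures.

V_s = V_p × N_s/N_p = 13200 × 144/6379 = 297.98 V.
I_s = V_s/R = 297.98/5.06 = 58.889 A.
For an ideal transformer I_p N_p = I_s N_s, so I_p = 58.889 × 144/6379 = 1.33 A.

I_p ≈ 1.33 A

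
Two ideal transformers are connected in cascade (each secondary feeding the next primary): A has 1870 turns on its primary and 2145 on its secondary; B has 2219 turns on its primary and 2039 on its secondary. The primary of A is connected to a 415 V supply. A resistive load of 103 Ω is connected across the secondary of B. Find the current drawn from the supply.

Secondary of A: V = 415.00 × 2145/1870 = 476.03 V.
Secondary of B: V = 476.03 × 2039/2219 = 437.42 V.
I_load = 437.42/103 = 4.2467 A, so P_out = 437.42 × 4.2467 = 1857.6 W.
All ideal ⇒ P_in = P_out, so I_supply = 1857.6/415 = 4.48 A.

I_supply ≈ 4.48 A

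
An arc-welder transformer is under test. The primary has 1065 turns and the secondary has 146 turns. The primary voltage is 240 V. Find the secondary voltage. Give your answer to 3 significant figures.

V_s/V_p = N_s/N_p, so V_s = 240 × 146/1065 = 32.9 V.

V_s ≈ 32.9 V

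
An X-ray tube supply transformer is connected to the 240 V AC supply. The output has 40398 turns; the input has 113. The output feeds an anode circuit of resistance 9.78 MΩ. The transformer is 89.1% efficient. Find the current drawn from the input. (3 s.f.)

I_in ≈ 3.52 A

V_out = 240 × 40398/113 = 85801 V.
I_out = V_out/R = 85801/(9.78×10^6) = 0.0087731 A.
P_out = V_out I_out = 85801 × 0.0087731 = 752.74 W.
P_in = P_out/η = 752.74/0.891 = 844.83 W.
I_in = P_in/V_in = 844.83/240 = 3.52 A.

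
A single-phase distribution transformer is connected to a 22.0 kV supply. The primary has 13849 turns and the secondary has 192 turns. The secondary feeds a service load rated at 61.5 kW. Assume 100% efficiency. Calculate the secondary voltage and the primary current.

V_s = V_p × N_s/N_p = 22000 × 192/13849 = 305.00 V.
I_s = P/V_s = 61500/305.00 = 201.64 A.
I_p = I_s × N_s/N_p = 201.64 × 192/13849 = 2.80 A.

V_s ≈ 305 V, I_p ≈ 2.80 A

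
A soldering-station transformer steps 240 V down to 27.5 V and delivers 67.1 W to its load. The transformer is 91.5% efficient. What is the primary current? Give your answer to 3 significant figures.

P_in = P_out/η = 67.1/0.915 = 73.333 W.
I_p = P_in/V_p = 73.333/240 = 0.306 A.

I_p ≈ 0.306 A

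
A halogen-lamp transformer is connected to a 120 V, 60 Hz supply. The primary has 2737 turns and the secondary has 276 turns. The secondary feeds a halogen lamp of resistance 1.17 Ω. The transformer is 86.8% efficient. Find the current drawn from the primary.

I_p ≈ 1.20 A

V_s = 120 × 276/2737 = 12.101 V.
I_s = V_s/R = 12.101/1.17 = 10.343 A.
P_out = V_s I_s = 12.101 × 10.343 = 125.15 W.
P_in = P_out/η = 125.15/0.868 = 144.19 W.
I_p = P_in/V_p = 144.19/120 = 1.20 A.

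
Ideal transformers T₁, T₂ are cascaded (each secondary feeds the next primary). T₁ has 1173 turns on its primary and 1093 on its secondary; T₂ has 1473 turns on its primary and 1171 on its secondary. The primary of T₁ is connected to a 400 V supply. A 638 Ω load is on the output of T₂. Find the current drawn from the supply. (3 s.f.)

After T₁: V = 400.00 × 1093/1173 = 372.72 V.
After T₂: V = 372.72 × 1171/1473 = 296.30 V.
I_load = 296.30/638 = 0.46443 A, so P_out = 296.30 × 0.46443 = 137.61 W.
All ideal ⇒ P_in = P_out, so I_supply = 137.61/400 = 0.344 A.

I_supply ≈ 0.344 A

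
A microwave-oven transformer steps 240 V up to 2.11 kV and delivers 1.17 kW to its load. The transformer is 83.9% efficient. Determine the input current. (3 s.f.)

I_in ≈ 5.81 A

P_in = P_out/η = 1170/0.839 = 1394.5 W.
I_in = P_in/V_in = 1394.5/240 = 5.81 A.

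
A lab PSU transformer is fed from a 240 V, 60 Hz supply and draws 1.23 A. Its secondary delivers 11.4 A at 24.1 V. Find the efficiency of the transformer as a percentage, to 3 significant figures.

η ≈ 93.1%

P_in = 240 × 1.23 = 295.200 W.
P_out = 24.1 × 11.4 = 274.740 W.
η = P_out/P_in = 274.740/295.200 = 0.931.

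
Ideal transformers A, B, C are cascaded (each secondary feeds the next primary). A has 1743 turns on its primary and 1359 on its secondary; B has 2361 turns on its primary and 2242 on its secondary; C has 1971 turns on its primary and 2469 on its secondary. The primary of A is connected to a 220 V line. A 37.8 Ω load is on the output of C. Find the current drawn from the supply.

After A: V = 220.00 × 1359/1743 = 171.53 V.
After B: V = 171.53 × 2242/2361 = 162.89 V.
After C: V = 162.89 × 2469/1971 = 204.04 V.
I_load = 204.04/37.8 = 5.3979 A, so P_out = 204.04 × 5.3979 = 1101.4 W.
All ideal ⇒ P_in = P_out, so I_supply = 1101.4/220 = 5.01 A.

I_supply ≈ 5.01 A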